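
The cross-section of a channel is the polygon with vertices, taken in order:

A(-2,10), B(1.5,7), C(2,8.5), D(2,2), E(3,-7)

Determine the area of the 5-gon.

23.625

Σ = (-29) + (-1.25) + (-13) + (-20) + (16) = -47.25
Area = |Σ|/2 = 23.625.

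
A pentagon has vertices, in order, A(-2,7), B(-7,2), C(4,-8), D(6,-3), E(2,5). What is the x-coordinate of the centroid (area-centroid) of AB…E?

11/63

Apply Gauss's area formula. First the cross-terms c_i = x_i·y_{i+1} − x_{i+1}·y_i:
  45, 48, 36, 36, 24  ⇒  2A = 189, A = 94.5.
Then Σ (x_i + x_{i+1})·c_i = 99, so x̄ = 99 / (6·94.5) = 11/63.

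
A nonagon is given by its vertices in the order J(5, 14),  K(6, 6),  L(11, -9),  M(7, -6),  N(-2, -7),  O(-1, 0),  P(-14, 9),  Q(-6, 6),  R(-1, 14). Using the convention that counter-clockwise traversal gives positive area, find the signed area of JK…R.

-223

Apply Gauss's area formula: 2A = Σ (x_i·y_{i+1} − x_{i+1}·y_i), indices taken mod 9.
Σ = (-54) + (-120) + (-3) + (-61) + (-7) + (-9) + (-30) + (-78) + (-84) = -446
Signed area = Σ/2 = -223 (negative ⇒ clockwise traversal).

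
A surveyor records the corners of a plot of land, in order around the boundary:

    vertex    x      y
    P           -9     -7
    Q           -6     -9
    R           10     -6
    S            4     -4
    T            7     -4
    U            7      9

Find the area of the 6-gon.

142

Apply Gauss's area formula: 2A = Σ (x_i·y_{i+1} − x_{i+1}·y_i), indices taken mod 6.
Σ = (39) + (126) + (-16) + (12) + (91) + (32) = 284
Area = |Σ|/2 = 142.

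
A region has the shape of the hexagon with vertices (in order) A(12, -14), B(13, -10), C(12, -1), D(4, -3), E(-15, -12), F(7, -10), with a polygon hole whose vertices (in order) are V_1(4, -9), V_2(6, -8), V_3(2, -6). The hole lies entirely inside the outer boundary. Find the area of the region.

146

Outer boundary:
Apply the shoelace formula: 2A = Σ (x_i·y_{i+1} − x_{i+1}·y_i), indices taken mod 6.
Cross-terms: 62, 107, -32, -93, 234, 22  ⇒  Σ = 300
Area = |Σ|/2 = 150.
Hole:
Apply Gauss's area formula: 2A = Σ (x_i·y_{i+1} − x_{i+1}·y_i), indices taken mod 3.
Σ = (22) + (-20) + (6) = 8
Area = |Σ|/2 = 4.
Net area = 150 − 4 = 146.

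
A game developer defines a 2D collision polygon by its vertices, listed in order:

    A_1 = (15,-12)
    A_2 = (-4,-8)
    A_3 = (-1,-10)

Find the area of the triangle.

Cross-terms: -168, 32, 162  ⇒  Σ = 26
Area = |Σ|/2 = 13.

13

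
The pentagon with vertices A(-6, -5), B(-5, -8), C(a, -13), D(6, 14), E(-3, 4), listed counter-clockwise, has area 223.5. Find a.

8

Write out the shoelace sum; only the two edges meeting at C involve a:
2·Area = [((-5)·(-13) − a·(-8)) + (a·14 − 6·(-13))] + 128
       = 22·a + 271 = 447
⇒ a = 8.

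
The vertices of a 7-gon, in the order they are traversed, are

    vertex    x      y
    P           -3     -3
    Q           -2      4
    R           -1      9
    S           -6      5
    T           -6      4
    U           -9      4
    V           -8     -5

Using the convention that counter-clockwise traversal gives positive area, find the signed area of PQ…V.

Apply the surveyor's formula: 2A = Σ (x_i·y_{i+1} − x_{i+1}·y_i), indices taken mod 7.
Σ = (-18) + (-14) + (49) + (6) + (12) + (77) + (9) = 121
Signed area = Σ/2 = 60.5 (positive ⇒ counter-clockwise traversal).

60.5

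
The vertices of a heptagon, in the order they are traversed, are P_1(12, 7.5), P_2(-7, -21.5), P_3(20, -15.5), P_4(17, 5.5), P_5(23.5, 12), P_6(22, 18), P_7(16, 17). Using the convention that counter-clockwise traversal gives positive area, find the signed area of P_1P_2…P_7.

471.125

P_1→P_2: (12)(-21.5) − (-7)(7.5) = -205.5
P_2→P_3: (-7)(-15.5) − (20)(-21.5) = 538.5
P_3→P_4: (20)(5.5) − (17)(-15.5) = 373.5
P_4→P_5: (17)(12) − (23.5)(5.5) = 74.75
P_5→P_6: (23.5)(18) − (22)(12) = 159
P_6→P_7: (22)(17) − (16)(18) = 86
P_7→P_1: (16)(7.5) − (12)(17) = -84
Σ = 942.25
Signed area = Σ/2 = 471.125 (positive ⇒ counter-clockwise traversal).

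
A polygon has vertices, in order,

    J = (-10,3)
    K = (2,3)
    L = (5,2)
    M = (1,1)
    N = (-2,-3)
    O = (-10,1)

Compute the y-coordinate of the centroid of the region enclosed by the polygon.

92/97

Apply Gauss's area formula. First the cross-terms c_i = x_i·y_{i+1} − x_{i+1}·y_i:
  -36, -11, 3, -1, -32, -20  ⇒  2A = -97, A = -48.5.
Then Σ (y_i + y_{i+1})·c_i = -276, so ȳ = -276 / (6·(-48.5)) = 92/97.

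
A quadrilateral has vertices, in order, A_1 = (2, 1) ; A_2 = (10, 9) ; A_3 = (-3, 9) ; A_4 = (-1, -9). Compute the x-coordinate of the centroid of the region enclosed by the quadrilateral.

394/267

Apply the surveyor's formula. First the cross-terms c_i = x_i·y_{i+1} − x_{i+1}·y_i:
  8, 117, 36, 17  ⇒  2A = 178, A = 89.
Then Σ (x_i + x_{i+1})·c_i = 788, so x̄ = 788 / (6·89) = 394/267.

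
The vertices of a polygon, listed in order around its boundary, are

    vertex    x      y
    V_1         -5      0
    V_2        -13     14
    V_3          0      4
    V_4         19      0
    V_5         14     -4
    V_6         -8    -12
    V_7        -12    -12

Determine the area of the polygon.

291

Apply the shoelace formula: 2A = Σ (x_i·y_{i+1} − x_{i+1}·y_i), indices taken mod 7.
Σ = (-70) + (-52) + (-76) + (-76) + (-200) + (-48) + (-60) = -582
Area = |Σ|/2 = 291.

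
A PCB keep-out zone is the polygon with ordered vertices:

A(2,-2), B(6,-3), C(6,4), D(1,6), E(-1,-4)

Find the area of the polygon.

Apply the shoelace (surveyor's) formula: 2A = Σ (x_i·y_{i+1} − x_{i+1}·y_i), indices taken mod 5.
Cross-terms: 6, 42, 32, 2, 10  ⇒  Σ = 92
Area = |Σ|/2 = 46.

46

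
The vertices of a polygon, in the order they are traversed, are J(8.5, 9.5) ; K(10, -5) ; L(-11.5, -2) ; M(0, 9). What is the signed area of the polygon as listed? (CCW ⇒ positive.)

-197.5

Σ = (-137.5) + (-77.5) + (-103.5) + (-76.5) = -395
Signed area = Σ/2 = -197.5 (negative ⇒ clockwise traversal).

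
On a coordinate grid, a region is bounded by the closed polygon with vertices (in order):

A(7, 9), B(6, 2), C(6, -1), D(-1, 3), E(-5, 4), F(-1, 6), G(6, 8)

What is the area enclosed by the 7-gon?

51

Apply the shoelace (surveyor's) formula: 2A = Σ (x_i·y_{i+1} − x_{i+1}·y_i), indices taken mod 7.
Σ = (-40) + (-18) + (17) + (11) + (-26) + (-44) + (-2) = -102
Area = |Σ|/2 = 51.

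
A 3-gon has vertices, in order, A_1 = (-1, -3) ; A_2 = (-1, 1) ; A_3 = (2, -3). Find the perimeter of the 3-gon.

12

|A_1A_2| = √((0)² + (4)²) = √16 = 4
|A_2A_3| = √((3)² + (-4)²) = √25 = 5
|A_3A_1| = √((-3)² + (0)²) = √9 = 3
Perimeter = 4 + 5 + 3 = 12.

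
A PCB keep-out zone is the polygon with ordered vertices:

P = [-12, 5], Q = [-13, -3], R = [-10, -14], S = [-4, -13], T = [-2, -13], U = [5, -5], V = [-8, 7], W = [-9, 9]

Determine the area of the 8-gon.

Σ = (101) + (152) + (74) + (26) + (75) + (-5) + (-9) + (63) = 477
Area = |Σ|/2 = 238.5.

238.5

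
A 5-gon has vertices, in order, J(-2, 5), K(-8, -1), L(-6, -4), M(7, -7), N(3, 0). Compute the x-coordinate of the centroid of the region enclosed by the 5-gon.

Apply the shoelace formula. First the cross-terms c_i = x_i·y_{i+1} − x_{i+1}·y_i:
  42, 26, 70, 21, 15  ⇒  2A = 174, A = 87.
Then Σ (x_i + x_{i+1})·c_i = -489, so x̄ = -489 / (6·87) = -163/174.

-163/174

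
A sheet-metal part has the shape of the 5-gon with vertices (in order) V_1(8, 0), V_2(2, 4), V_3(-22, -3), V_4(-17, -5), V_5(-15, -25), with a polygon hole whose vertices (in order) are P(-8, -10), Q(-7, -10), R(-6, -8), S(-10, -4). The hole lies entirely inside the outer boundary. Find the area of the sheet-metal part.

352.5

Outer boundary:
Σ = (32) + (82) + (59) + (350) + (200) = 723
Area = |Σ|/2 = 361.5.
Hole:
P→Q: (-8)(-10) − (-7)(-10) = 10
Q→R: (-7)(-8) − (-6)(-10) = -4
R→S: (-6)(-4) − (-10)(-8) = -56
S→P: (-10)(-10) − (-8)(-4) = 68
Σ = 18
Area = |Σ|/2 = 9.
Net area = 361.5 − 9 = 352.5.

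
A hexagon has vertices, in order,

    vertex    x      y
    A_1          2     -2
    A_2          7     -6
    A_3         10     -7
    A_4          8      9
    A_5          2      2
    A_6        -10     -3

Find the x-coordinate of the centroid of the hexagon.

Apply the shoelace formula. First the cross-terms c_i = x_i·y_{i+1} − x_{i+1}·y_i:
  2, 11, 146, -2, 14, 26  ⇒  2A = 197, A = 98.5.
Then Σ (x_i + x_{i+1})·c_i = 2493, so x̄ = 2493 / (6·98.5) = 831/197.

831/197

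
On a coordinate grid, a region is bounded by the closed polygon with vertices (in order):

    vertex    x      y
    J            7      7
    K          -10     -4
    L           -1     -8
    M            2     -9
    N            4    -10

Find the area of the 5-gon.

Apply the shoelace (surveyor's) formula: 2A = Σ (x_i·y_{i+1} − x_{i+1}·y_i), indices taken mod 5.
Σ = (42) + (76) + (25) + (16) + (98) = 257
Area = |Σ|/2 = 128.5.

128.5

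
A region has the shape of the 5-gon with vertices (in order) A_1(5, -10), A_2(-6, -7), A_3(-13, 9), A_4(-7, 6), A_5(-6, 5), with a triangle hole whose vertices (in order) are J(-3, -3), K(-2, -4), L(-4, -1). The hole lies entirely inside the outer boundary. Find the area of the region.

Outer boundary:
Apply Gauss's area formula: 2A = Σ (x_i·y_{i+1} − x_{i+1}·y_i), indices taken mod 5.
Cross-terms: -95, -145, -15, 1, 35  ⇒  Σ = -219
Area = |Σ|/2 = 109.5.
Hole:
Apply the shoelace (surveyor's) formula: 2A = Σ (x_i·y_{i+1} − x_{i+1}·y_i), indices taken mod 3.
J→K: (-3)(-4) − (-2)(-3) = 6
K→L: (-2)(-1) − (-4)(-4) = -14
L→J: (-4)(-3) − (-3)(-1) = 9
Σ = 1
Area = |Σ|/2 = 0.5.
Net area = 109.5 − 0.5 = 109.

109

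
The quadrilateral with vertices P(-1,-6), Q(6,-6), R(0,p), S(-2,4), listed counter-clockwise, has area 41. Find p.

The doubled signed area Σ (x_i y_{i+1} − x_{i+1} y_i) is linear in p.
With p=0 it equals 58; the coefficient of p is 8 (from the two edges through R).
So 8·p + 58 = 2·41 = 82 ⇒ p = 3.

3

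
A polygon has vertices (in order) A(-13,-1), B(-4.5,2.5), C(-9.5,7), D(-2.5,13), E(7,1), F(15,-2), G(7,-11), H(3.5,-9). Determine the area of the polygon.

284.625

Σ = (-37) + (-7.75) + (-106) + (-93.5) + (-29) + (-151) + (-24.5) + (-120.5) = -569.25
Area = |Σ|/2 = 284.625.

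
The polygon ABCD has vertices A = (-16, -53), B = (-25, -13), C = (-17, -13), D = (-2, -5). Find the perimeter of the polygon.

|AB| = √((-9)² + (40)²) = √1681 = 41
|BC| = √((8)² + (0)²) = √64 = 8
|CD| = √((15)² + (8)²) = √289 = 17
|DA| = √((-14)² + (-48)²) = √2500 = 50
Perimeter = 41 + 8 + 17 + 50 = 116.

116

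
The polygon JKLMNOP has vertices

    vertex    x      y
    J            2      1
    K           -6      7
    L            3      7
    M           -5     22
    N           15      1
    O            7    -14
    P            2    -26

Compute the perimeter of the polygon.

122

|JK| = √((-8)² + (6)²) = √100 = 10
|KL| = √((9)² + (0)²) = √81 = 9
|LM| = √((-8)² + (15)²) = √289 = 17
|MN| = √((20)² + (-21)²) = √841 = 29
|NO| = √((-8)² + (-15)²) = √289 = 17
|OP| = √((-5)² + (-12)²) = √169 = 13
|PJ| = √((0)² + (27)²) = √729 = 27
Perimeter = 10 + 9 + 17 + 29 + 17 + 13 + 27 = 122.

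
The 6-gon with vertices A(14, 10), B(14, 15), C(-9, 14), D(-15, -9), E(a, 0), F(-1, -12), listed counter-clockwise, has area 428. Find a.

Write out the shoelace sum; only the two edges meeting at E involve a:
2·Area = [((-15)·0 − a·(-9)) + (a·(-12) − (-1)·0)] + 850
       = -3·a + 850 = 856
⇒ a = -2.

-2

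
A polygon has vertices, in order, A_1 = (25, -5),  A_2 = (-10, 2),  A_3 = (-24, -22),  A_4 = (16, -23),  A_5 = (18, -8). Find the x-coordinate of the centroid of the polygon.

Apply the shoelace (surveyor's) formula. First the cross-terms c_i = x_i·y_{i+1} − x_{i+1}·y_i:
  0, 268, 904, 286, 110  ⇒  2A = 1568, A = 784.
Then Σ (x_i + x_{i+1})·c_i = -1890, so x̄ = -1890 / (6·784) = -45/112.

-45/112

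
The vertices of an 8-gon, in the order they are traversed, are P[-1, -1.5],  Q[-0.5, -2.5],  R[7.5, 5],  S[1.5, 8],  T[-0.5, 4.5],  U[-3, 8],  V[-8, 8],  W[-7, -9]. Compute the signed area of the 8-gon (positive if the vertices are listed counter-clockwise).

130.125

Σ = (1.75) + (16.25) + (52.5) + (10.75) + (9.5) + (40) + (128) + (1.5) = 260.25
Signed area = Σ/2 = 130.125 (positive ⇒ counter-clockwise traversal).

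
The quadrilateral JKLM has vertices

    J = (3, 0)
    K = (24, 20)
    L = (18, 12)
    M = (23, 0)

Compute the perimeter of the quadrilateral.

72

|JK| = √((21)² + (20)²) = √841 = 29
|KL| = √((-6)² + (-8)²) = √100 = 10
|LM| = √((5)² + (-12)²) = √169 = 13
|MJ| = √((-20)² + (0)²) = √400 = 20
Perimeter = 29 + 10 + 13 + 20 = 72.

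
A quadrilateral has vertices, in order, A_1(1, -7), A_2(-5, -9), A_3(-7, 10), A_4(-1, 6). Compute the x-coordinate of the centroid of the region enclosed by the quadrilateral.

Apply Gauss's area formula. First the cross-terms c_i = x_i·y_{i+1} − x_{i+1}·y_i:
  -44, -113, -32, 1  ⇒  2A = -188, A = -94.
Then Σ (x_i + x_{i+1})·c_i = 1788, so x̄ = 1788 / (6·(-94)) = -149/47.

-149/47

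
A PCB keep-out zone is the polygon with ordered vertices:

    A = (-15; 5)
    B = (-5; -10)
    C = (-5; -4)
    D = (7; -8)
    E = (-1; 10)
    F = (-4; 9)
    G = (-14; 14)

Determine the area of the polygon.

Apply the surveyor's formula: 2A = Σ (x_i·y_{i+1} − x_{i+1}·y_i), indices taken mod 7.
A→B: (-15)(-10) − (-5)(5) = 175
B→C: (-5)(-4) − (-5)(-10) = -30
C→D: (-5)(-8) − (7)(-4) = 68
D→E: (7)(10) − (-1)(-8) = 62
E→F: (-1)(9) − (-4)(10) = 31
F→G: (-4)(14) − (-14)(9) = 70
G→A: (-14)(5) − (-15)(14) = 140
Σ = 516
Area = |Σ|/2 = 258.

258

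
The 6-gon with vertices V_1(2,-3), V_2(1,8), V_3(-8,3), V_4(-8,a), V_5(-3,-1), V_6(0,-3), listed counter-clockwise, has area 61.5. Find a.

Write out the shoelace sum; only the two edges meeting at V_4 involve a:
2·Area = [((-8)·a − (-8)·3) + ((-8)·(-1) − (-3)·a)] + 101
       = -5·a + 133 = 123
⇒ a = 2.

2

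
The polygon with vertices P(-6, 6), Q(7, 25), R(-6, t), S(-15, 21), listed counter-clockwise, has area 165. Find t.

The doubled signed area Σ (x_i y_{i+1} − x_{i+1} y_i) is linear in t.
With t=0 it equals -132; the coefficient of t is 22 (from the two edges through R).
So 22·t + -132 = 2·165 = 330 ⇒ t = 21.

21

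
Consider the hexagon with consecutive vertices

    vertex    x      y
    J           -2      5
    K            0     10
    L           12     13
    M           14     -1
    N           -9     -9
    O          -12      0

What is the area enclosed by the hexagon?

318.5

Σ = (-20) + (-120) + (-194) + (-135) + (-108) + (-60) = -637
Area = |Σ|/2 = 318.5.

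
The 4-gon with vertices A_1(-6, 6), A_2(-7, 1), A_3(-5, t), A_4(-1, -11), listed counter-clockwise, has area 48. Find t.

The doubled signed area Σ (x_i y_{i+1} − x_{i+1} y_i) is linear in t.
With t=0 it equals 24; the coefficient of t is -6 (from the two edges through A_3).
So -6·t + 24 = 2·48 = 96 ⇒ t = -12.

-12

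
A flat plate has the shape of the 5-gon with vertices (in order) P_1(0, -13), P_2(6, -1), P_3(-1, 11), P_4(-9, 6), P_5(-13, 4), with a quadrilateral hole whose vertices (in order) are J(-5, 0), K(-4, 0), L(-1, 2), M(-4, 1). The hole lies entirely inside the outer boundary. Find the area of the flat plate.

221.5

Outer boundary:
Apply the shoelace formula: 2A = Σ (x_i·y_{i+1} − x_{i+1}·y_i), indices taken mod 5.
Σ = (78) + (65) + (93) + (42) + (169) = 447
Area = |Σ|/2 = 223.5.
Hole:
Cross-terms: 0, -8, 7, 5  ⇒  Σ = 4
Area = |Σ|/2 = 2.
Net area = 223.5 − 2 = 221.5.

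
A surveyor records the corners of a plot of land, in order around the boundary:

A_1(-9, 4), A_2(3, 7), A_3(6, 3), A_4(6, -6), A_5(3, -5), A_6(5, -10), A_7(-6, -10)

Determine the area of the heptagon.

Apply the shoelace (surveyor's) formula: 2A = Σ (x_i·y_{i+1} − x_{i+1}·y_i), indices taken mod 7.
A_1→A_2: (-9)(7) − (3)(4) = -75
A_2→A_3: (3)(3) − (6)(7) = -33
A_3→A_4: (6)(-6) − (6)(3) = -54
A_4→A_5: (6)(-5) − (3)(-6) = -12
A_5→A_6: (3)(-10) − (5)(-5) = -5
A_6→A_7: (5)(-10) − (-6)(-10) = -110
A_7→A_1: (-6)(4) − (-9)(-10) = -114
Σ = -403
Area = |Σ|/2 = 201.5.

201.5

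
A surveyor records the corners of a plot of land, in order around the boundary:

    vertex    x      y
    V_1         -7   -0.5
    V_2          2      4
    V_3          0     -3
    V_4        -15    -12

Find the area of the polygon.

77.25

V_1→V_2: (-7)(4) − (2)(-0.5) = -27
V_2→V_3: (2)(-3) − (0)(4) = -6
V_3→V_4: (0)(-12) − (-15)(-3) = -45
V_4→V_1: (-15)(-0.5) − (-7)(-12) = -76.5
Σ = -154.5
Area = |Σ|/2 = 77.25.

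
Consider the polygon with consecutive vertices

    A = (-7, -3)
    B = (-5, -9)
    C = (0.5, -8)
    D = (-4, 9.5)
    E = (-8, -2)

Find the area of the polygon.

79.625

A→B: (-7)(-9) − (-5)(-3) = 48
B→C: (-5)(-8) − (0.5)(-9) = 44.5
C→D: (0.5)(9.5) − (-4)(-8) = -27.25
D→E: (-4)(-2) − (-8)(9.5) = 84
E→A: (-8)(-3) − (-7)(-2) = 10
Σ = 159.25
Area = |Σ|/2 = 79.625.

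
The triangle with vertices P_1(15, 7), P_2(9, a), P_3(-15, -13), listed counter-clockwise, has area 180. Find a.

15

The doubled signed area Σ (x_i y_{i+1} − x_{i+1} y_i) is linear in a.
With a=0 it equals -90; the coefficient of a is 30 (from the two edges through P_2).
So 30·a + -90 = 2·180 = 360 ⇒ a = 15.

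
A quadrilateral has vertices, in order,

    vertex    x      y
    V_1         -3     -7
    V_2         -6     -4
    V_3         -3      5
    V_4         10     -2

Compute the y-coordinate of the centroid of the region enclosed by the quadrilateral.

Apply the surveyor's formula. First the cross-terms c_i = x_i·y_{i+1} − x_{i+1}·y_i:
  -30, -42, -44, -76  ⇒  2A = -192, A = -96.
Then Σ (y_i + y_{i+1})·c_i = 840, so ȳ = 840 / (6·(-96)) = -35/24.

-35/24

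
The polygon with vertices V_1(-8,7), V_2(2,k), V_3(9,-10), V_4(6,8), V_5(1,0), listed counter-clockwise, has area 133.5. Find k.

The doubled signed area Σ (x_i y_{i+1} − x_{i+1} y_i) is linear in k.
With k=0 it equals 97; the coefficient of k is -17 (from the two edges through V_2).
So -17·k + 97 = 2·133.5 = 267 ⇒ k = -10.

-10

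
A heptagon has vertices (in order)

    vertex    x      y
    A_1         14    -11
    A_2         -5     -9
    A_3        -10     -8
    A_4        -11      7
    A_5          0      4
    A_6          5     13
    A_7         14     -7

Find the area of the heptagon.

363

Apply the shoelace (surveyor's) formula: 2A = Σ (x_i·y_{i+1} − x_{i+1}·y_i), indices taken mod 7.
A_1→A_2: (14)(-9) − (-5)(-11) = -181
A_2→A_3: (-5)(-8) − (-10)(-9) = -50
A_3→A_4: (-10)(7) − (-11)(-8) = -158
A_4→A_5: (-11)(4) − (0)(7) = -44
A_5→A_6: (0)(13) − (5)(4) = -20
A_6→A_7: (5)(-7) − (14)(13) = -217
A_7→A_1: (14)(-11) − (14)(-7) = -56
Σ = -726
Area = |Σ|/2 = 363.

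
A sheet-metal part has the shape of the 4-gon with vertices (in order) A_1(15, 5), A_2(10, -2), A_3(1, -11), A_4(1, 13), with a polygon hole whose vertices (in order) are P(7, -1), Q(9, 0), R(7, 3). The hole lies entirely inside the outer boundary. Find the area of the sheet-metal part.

Outer boundary:
Σ = (-80) + (-108) + (24) + (-190) = -354
Area = |Σ|/2 = 177.
Hole:
Apply the shoelace (surveyor's) formula: 2A = Σ (x_i·y_{i+1} − x_{i+1}·y_i), indices taken mod 3.
Σ = (9) + (27) + (-28) = 8
Area = |Σ|/2 = 4.
Net area = 177 − 4 = 173.

173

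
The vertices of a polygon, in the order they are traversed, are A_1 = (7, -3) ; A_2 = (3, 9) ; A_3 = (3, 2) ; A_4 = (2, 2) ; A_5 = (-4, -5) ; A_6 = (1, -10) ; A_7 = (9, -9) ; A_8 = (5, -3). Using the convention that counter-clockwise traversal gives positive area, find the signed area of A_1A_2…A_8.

100.5

Σ = (72) + (-21) + (2) + (-2) + (45) + (81) + (18) + (6) = 201
Signed area = Σ/2 = 100.5 (positive ⇒ counter-clockwise traversal).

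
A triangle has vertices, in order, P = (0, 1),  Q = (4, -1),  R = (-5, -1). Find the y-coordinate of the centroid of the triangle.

Apply the shoelace (surveyor's) formula. First the cross-terms c_i = x_i·y_{i+1} − x_{i+1}·y_i:
  -4, -9, -5  ⇒  2A = -18, A = -9.
Then Σ (y_i + y_{i+1})·c_i = 18, so ȳ = 18 / (6·(-9)) = -1/3.

-1/3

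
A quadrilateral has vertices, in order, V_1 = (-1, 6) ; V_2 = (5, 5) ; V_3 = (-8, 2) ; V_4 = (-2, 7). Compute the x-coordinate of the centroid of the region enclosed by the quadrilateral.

-35/18

Apply the surveyor's formula. First the cross-terms c_i = x_i·y_{i+1} − x_{i+1}·y_i:
  -35, 50, -52, -5  ⇒  2A = -42, A = -21.
Then Σ (x_i + x_{i+1})·c_i = 245, so x̄ = 245 / (6·(-21)) = -35/18.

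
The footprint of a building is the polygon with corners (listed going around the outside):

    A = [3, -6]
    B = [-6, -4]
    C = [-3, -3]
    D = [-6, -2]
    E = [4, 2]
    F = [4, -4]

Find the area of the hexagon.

Σ = (-48) + (6) + (-12) + (-4) + (-24) + (-12) = -94
Area = |Σ|/2 = 47.

47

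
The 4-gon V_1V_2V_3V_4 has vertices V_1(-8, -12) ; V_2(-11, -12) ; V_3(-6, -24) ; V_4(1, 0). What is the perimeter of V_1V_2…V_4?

56

|V_1V_2| = √((-3)² + (0)²) = √9 = 3
|V_2V_3| = √((5)² + (-12)²) = √169 = 13
|V_3V_4| = √((7)² + (24)²) = √625 = 25
|V_4V_1| = √((-9)² + (-12)²) = √225 = 15
Perimeter = 3 + 13 + 25 + 15 = 56.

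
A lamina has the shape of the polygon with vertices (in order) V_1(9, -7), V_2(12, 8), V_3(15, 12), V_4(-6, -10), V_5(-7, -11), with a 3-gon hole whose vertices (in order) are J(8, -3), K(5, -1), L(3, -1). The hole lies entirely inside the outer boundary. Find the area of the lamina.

Outer boundary:
Σ = (156) + (24) + (-78) + (-4) + (148) = 246
Area = |Σ|/2 = 123.
Hole:
Σ = (7) + (-2) + (-1) = 4
Area = |Σ|/2 = 2.
Net area = 123 − 2 = 121.

121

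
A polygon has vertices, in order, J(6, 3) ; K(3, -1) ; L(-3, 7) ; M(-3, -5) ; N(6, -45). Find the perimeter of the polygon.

|JK| = √((-3)² + (-4)²) = √25 = 5
|KL| = √((-6)² + (8)²) = √100 = 10
|LM| = √((0)² + (-12)²) = √144 = 12
|MN| = √((9)² + (-40)²) = √1681 = 41
|NJ| = √((0)² + (48)²) = √2304 = 48
Perimeter = 5 + 10 + 12 + 41 + 48 = 116.

116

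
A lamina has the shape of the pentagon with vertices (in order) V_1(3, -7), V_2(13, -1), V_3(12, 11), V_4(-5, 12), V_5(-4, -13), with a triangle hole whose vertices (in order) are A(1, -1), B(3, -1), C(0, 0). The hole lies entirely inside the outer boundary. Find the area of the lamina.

310

Outer boundary:
Apply the shoelace (surveyor's) formula: 2A = Σ (x_i·y_{i+1} − x_{i+1}·y_i), indices taken mod 5.
Cross-terms: 88, 155, 199, 113, 67  ⇒  Σ = 622
Area = |Σ|/2 = 311.
Hole:
Apply the shoelace formula: 2A = Σ (x_i·y_{i+1} − x_{i+1}·y_i), indices taken mod 3.
Σ = (2) + (0) + (0) = 2
Area = |Σ|/2 = 1.
Net area = 311 − 1 = 310.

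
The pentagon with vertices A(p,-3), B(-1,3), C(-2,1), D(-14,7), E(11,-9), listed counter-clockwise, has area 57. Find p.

8

Write out the shoelace sum; only the two edges meeting at A involve p:
2·Area = [(11·(-3) − p·(-9)) + (p·3 − (-1)·(-3))] + 54
       = 12·p + 18 = 114
⇒ p = 8.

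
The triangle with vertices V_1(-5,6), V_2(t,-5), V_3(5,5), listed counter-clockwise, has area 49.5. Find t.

6

The doubled signed area Σ (x_i y_{i+1} − x_{i+1} y_i) is linear in t.
With t=0 it equals 105; the coefficient of t is -1 (from the two edges through V_2).
So -1·t + 105 = 2·49.5 = 99 ⇒ t = 6.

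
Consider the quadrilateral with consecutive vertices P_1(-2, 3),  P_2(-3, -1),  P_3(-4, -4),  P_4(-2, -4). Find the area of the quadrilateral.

Apply the shoelace (surveyor's) formula: 2A = Σ (x_i·y_{i+1} − x_{i+1}·y_i), indices taken mod 4.
Cross-terms: 11, 8, 8, -14  ⇒  Σ = 13
Area = |Σ|/2 = 6.5.

6.5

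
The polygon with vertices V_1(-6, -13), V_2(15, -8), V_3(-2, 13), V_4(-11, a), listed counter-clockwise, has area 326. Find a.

Write out the shoelace sum; only the two edges meeting at V_4 involve a:
2·Area = [((-2)·a − (-11)·13) + ((-11)·(-13) − (-6)·a)] + 422
       = 4·a + 708 = 652
⇒ a = -14.

-14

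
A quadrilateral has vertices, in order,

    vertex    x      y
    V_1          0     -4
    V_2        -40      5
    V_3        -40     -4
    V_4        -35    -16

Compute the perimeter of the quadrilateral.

|V_1V_2| = √((-40)² + (9)²) = √1681 = 41
|V_2V_3| = √((0)² + (-9)²) = √81 = 9
|V_3V_4| = √((5)² + (-12)²) = √169 = 13
|V_4V_1| = √((35)² + (12)²) = √1369 = 37
Perimeter = 41 + 9 + 13 + 37 = 100.

100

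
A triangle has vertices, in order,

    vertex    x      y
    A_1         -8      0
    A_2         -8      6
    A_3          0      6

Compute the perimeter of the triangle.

|A_1A_2| = √((0)² + (6)²) = √36 = 6
|A_2A_3| = √((8)² + (0)²) = √64 = 8
|A_3A_1| = √((-8)² + (-6)²) = √100 = 10
Perimeter = 6 + 8 + 10 = 24.

24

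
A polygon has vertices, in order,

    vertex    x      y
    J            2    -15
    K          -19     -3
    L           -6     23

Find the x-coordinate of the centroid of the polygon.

Apply Gauss's area formula. First the cross-terms c_i = x_i·y_{i+1} − x_{i+1}·y_i:
  -291, -455, 44  ⇒  2A = -702, A = -351.
Then Σ (x_i + x_{i+1})·c_i = 16146, so x̄ = 16146 / (6·(-351)) = -23/3.

-23/3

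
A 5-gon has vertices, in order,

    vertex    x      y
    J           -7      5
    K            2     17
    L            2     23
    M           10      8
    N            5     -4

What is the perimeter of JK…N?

|JK| = √((9)² + (12)²) = √225 = 15
|KL| = √((0)² + (6)²) = √36 = 6
|LM| = √((8)² + (-15)²) = √289 = 17
|MN| = √((-5)² + (-12)²) = √169 = 13
|NJ| = √((-12)² + (9)²) = √225 = 15
Perimeter = 15 + 6 + 17 + 13 + 15 = 66.

66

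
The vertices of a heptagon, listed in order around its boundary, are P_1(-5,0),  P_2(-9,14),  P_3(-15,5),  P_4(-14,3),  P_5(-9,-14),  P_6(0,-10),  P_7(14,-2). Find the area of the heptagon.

Cross-terms: -70, 165, 25, 223, 90, 140, -10  ⇒  Σ = 563
Area = |Σ|/2 = 281.5.

281.5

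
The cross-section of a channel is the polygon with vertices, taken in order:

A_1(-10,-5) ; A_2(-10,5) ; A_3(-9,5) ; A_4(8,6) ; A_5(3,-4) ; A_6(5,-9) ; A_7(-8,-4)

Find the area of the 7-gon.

174

Apply the shoelace formula: 2A = Σ (x_i·y_{i+1} − x_{i+1}·y_i), indices taken mod 7.
Cross-terms: -100, -5, -94, -50, -7, -92, 0  ⇒  Σ = -348
Area = |Σ|/2 = 174.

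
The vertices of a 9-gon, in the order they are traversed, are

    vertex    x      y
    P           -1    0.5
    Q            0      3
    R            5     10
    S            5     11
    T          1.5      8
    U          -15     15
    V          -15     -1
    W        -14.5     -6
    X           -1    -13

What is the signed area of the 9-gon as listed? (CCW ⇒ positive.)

Apply the shoelace formula: 2A = Σ (x_i·y_{i+1} − x_{i+1}·y_i), indices taken mod 9.
Cross-terms: -3, -15, 5, 23.5, 142.5, 240, 75.5, 182.5, -13.5  ⇒  Σ = 637.5
Signed area = Σ/2 = 318.75 (positive ⇒ counter-clockwise traversal).

318.75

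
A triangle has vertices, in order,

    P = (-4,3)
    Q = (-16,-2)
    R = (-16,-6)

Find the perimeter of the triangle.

|PQ| = √((-12)² + (-5)²) = √169 = 13
|QR| = √((0)² + (-4)²) = √16 = 4
|RP| = √((12)² + (9)²) = √225 = 15
Perimeter = 13 + 4 + 15 = 32.

32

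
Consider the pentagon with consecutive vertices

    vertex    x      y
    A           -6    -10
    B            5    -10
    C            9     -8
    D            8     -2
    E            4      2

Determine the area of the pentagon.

101

Cross-terms: 110, 50, 46, 24, -28  ⇒  Σ = 202
Area = |Σ|/2 = 101.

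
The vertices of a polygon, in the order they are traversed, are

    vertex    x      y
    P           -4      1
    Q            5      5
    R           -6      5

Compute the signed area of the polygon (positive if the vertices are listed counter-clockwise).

Apply the shoelace (surveyor's) formula: 2A = Σ (x_i·y_{i+1} − x_{i+1}·y_i), indices taken mod 3.
Σ = (-25) + (55) + (14) = 44
Signed area = Σ/2 = 22 (positive ⇒ counter-clockwise traversal).

22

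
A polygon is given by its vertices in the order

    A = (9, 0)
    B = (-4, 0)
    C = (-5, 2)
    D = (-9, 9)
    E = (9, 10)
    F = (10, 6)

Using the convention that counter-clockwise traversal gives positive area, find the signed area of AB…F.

Apply the shoelace formula: 2A = Σ (x_i·y_{i+1} − x_{i+1}·y_i), indices taken mod 6.
Cross-terms: 0, -8, -27, -171, -46, -54  ⇒  Σ = -306
Signed area = Σ/2 = -153 (negative ⇒ clockwise traversal).

-153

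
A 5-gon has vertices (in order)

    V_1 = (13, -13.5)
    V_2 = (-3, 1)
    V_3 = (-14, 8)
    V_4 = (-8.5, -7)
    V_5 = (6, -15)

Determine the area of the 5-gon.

Apply the surveyor's formula: 2A = Σ (x_i·y_{i+1} − x_{i+1}·y_i), indices taken mod 5.
Σ = (-27.5) + (-10) + (166) + (169.5) + (114) = 412
Area = |Σ|/2 = 206.

206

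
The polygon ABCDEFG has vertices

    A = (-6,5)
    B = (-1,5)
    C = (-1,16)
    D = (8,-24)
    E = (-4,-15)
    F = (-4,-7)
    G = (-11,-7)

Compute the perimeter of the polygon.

100

|AB| = √((5)² + (0)²) = √25 = 5
|BC| = √((0)² + (11)²) = √121 = 11
|CD| = √((9)² + (-40)²) = √1681 = 41
|DE| = √((-12)² + (9)²) = √225 = 15
|EF| = √((0)² + (8)²) = √64 = 8
|FG| = √((-7)² + (0)²) = √49 = 7
|GA| = √((5)² + (12)²) = √169 = 13
Perimeter = 5 + 11 + 41 + 15 + 8 + 7 + 13 = 100.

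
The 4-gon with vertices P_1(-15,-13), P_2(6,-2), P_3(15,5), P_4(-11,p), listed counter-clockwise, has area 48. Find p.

The doubled signed area Σ (x_i y_{i+1} − x_{i+1} y_i) is linear in p.
With p=0 it equals 366; the coefficient of p is 30 (from the two edges through P_4).
So 30·p + 366 = 2·48 = 96 ⇒ p = -9.

-9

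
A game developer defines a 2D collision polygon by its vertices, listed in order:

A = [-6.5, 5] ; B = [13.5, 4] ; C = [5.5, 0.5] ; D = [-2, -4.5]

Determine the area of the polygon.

Apply Gauss's area formula: 2A = Σ (x_i·y_{i+1} − x_{i+1}·y_i), indices taken mod 4.
Cross-terms: -93.5, -15.25, -23.75, -39.25  ⇒  Σ = -171.75
Area = |Σ|/2 = 85.875.

85.875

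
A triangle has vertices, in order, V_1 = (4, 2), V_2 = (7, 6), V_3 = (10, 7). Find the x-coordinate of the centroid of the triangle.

7

Apply Gauss's area formula. First the cross-terms c_i = x_i·y_{i+1} − x_{i+1}·y_i:
  10, -11, -8  ⇒  2A = -9, A = -4.5.
Then Σ (x_i + x_{i+1})·c_i = -189, so x̄ = -189 / (6·(-4.5)) = 7.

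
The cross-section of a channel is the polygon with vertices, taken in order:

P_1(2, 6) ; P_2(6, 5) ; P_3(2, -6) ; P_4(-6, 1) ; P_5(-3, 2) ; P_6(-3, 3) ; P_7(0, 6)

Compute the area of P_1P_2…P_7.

74

Apply the shoelace (surveyor's) formula: 2A = Σ (x_i·y_{i+1} − x_{i+1}·y_i), indices taken mod 7.
Σ = (-26) + (-46) + (-34) + (-9) + (-3) + (-18) + (-12) = -148
Area = |Σ|/2 = 74.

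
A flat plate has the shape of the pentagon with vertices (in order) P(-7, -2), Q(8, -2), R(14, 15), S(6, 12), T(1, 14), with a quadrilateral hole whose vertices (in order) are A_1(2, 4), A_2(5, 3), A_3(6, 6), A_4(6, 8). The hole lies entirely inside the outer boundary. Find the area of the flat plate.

Outer boundary:
Apply the shoelace (surveyor's) formula: 2A = Σ (x_i·y_{i+1} − x_{i+1}·y_i), indices taken mod 5.
Cross-terms: 30, 148, 78, 72, 96  ⇒  Σ = 424
Area = |Σ|/2 = 212.
Hole:
Σ = (-14) + (12) + (12) + (8) = 18
Area = |Σ|/2 = 9.
Net area = 212 − 9 = 203.

203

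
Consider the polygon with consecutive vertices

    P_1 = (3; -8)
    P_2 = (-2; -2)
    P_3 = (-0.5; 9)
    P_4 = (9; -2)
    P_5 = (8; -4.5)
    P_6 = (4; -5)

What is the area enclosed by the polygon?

Σ = (-22) + (-19) + (-80) + (-24.5) + (-22) + (-17) = -184.5
Area = |Σ|/2 = 92.25.

92.25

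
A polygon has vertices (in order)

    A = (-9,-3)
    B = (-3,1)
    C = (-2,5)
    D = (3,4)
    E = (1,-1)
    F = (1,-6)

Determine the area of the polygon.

61.5

Σ = (-18) + (-13) + (-23) + (-7) + (-5) + (-57) = -123
Area = |Σ|/2 = 61.5.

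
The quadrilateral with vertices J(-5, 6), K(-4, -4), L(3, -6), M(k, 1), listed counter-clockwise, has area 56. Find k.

2

Write out the shoelace sum; only the two edges meeting at M involve k:
2·Area = [(3·1 − k·(-6)) + (k·6 − (-5)·1)] + 80
       = 12·k + 88 = 112
⇒ k = 2.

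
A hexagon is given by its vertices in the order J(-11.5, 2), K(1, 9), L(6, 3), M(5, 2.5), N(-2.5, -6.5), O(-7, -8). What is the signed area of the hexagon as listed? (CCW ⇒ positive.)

Apply the shoelace formula: 2A = Σ (x_i·y_{i+1} − x_{i+1}·y_i), indices taken mod 6.
Σ = (-105.5) + (-51) + (0) + (-26.25) + (-25.5) + (-106) = -314.25
Signed area = Σ/2 = -157.125 (negative ⇒ clockwise traversal).

-157.125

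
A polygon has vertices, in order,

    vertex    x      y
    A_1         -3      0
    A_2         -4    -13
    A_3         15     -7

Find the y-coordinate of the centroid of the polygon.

-20/3

Apply Gauss's area formula. First the cross-terms c_i = x_i·y_{i+1} − x_{i+1}·y_i:
  39, 223, -21  ⇒  2A = 241, A = 120.5.
Then Σ (y_i + y_{i+1})·c_i = -4820, so ȳ = -4820 / (6·120.5) = -20/3.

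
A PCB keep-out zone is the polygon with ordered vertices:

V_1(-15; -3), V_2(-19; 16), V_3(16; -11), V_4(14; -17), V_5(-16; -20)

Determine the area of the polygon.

V_1→V_2: (-15)(16) − (-19)(-3) = -297
V_2→V_3: (-19)(-11) − (16)(16) = -47
V_3→V_4: (16)(-17) − (14)(-11) = -118
V_4→V_5: (14)(-20) − (-16)(-17) = -552
V_5→V_1: (-16)(-3) − (-15)(-20) = -252
Σ = -1266
Area = |Σ|/2 = 633.

633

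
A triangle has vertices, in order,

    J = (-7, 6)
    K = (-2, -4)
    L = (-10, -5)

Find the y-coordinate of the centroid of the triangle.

-1

Apply the shoelace formula. First the cross-terms c_i = x_i·y_{i+1} − x_{i+1}·y_i:
  40, -30, -95  ⇒  2A = -85, A = -42.5.
Then Σ (y_i + y_{i+1})·c_i = 255, so ȳ = 255 / (6·(-42.5)) = -1.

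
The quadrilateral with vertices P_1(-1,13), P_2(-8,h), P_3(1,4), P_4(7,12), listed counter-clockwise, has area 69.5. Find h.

Write out the shoelace sum; only the two edges meeting at P_2 involve h:
2·Area = [((-1)·h − (-8)·13) + ((-8)·4 − 1·h)] + 87
       = -2·h + 159 = 139
⇒ h = 10.

10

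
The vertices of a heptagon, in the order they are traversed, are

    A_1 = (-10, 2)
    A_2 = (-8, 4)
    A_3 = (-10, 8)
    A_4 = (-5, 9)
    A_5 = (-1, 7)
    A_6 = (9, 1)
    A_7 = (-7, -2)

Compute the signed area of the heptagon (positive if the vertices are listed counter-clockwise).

Apply the surveyor's formula: 2A = Σ (x_i·y_{i+1} − x_{i+1}·y_i), indices taken mod 7.
Σ = (-24) + (-24) + (-50) + (-26) + (-64) + (-11) + (-34) = -233
Signed area = Σ/2 = -116.5 (negative ⇒ clockwise traversal).

-116.5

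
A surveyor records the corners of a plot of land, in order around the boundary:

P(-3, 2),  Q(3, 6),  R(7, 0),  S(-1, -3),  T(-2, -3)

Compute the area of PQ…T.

51.5

Cross-terms: -24, -42, -21, -3, -13  ⇒  Σ = -103
Area = |Σ|/2 = 51.5.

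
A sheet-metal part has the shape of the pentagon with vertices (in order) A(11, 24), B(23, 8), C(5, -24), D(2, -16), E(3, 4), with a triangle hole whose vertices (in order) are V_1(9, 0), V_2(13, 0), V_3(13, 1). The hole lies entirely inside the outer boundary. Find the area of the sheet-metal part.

500

Outer boundary:
Apply the shoelace formula: 2A = Σ (x_i·y_{i+1} − x_{i+1}·y_i), indices taken mod 5.
A→B: (11)(8) − (23)(24) = -464
B→C: (23)(-24) − (5)(8) = -592
C→D: (5)(-16) − (2)(-24) = -32
D→E: (2)(4) − (3)(-16) = 56
E→A: (3)(24) − (11)(4) = 28
Σ = -1004
Area = |Σ|/2 = 502.
Hole:
Apply the shoelace formula: 2A = Σ (x_i·y_{i+1} − x_{i+1}·y_i), indices taken mod 3.
Σ = (0) + (13) + (-9) = 4
Area = |Σ|/2 = 2.
Net area = 502 − 2 = 500.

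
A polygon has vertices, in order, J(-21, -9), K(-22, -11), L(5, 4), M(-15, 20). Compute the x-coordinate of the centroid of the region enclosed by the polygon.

Apply the shoelace formula. First the cross-terms c_i = x_i·y_{i+1} − x_{i+1}·y_i:
  33, -33, 160, 555  ⇒  2A = 715, A = 357.5.
Then Σ (x_i + x_{i+1})·c_i = -22438, so x̄ = -22438 / (6·357.5) = -1726/165.

-1726/165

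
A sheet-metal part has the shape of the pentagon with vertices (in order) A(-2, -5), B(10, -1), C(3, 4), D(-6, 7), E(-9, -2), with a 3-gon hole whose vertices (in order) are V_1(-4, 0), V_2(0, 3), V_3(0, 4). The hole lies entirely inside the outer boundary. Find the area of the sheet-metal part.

Outer boundary:
Cross-terms: 52, 43, 45, 75, 41  ⇒  Σ = 256
Area = |Σ|/2 = 128.
Hole:
V_1→V_2: (-4)(3) − (0)(0) = -12
V_2→V_3: (0)(4) − (0)(3) = 0
V_3→V_1: (0)(0) − (-4)(4) = 16
Σ = 4
Area = |Σ|/2 = 2.
Net area = 128 − 2 = 126.

126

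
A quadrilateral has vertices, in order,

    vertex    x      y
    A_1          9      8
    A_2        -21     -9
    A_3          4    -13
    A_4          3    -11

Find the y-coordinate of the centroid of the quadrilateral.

-1189/257

Apply Gauss's area formula. First the cross-terms c_i = x_i·y_{i+1} − x_{i+1}·y_i:
  87, 309, -5, 123  ⇒  2A = 514, A = 257.
Then Σ (y_i + y_{i+1})·c_i = -7134, so ȳ = -7134 / (6·257) = -1189/257.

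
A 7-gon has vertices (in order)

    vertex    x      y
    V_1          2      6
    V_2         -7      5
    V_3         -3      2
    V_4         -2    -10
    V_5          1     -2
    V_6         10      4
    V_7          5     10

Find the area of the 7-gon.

Apply the surveyor's formula: 2A = Σ (x_i·y_{i+1} − x_{i+1}·y_i), indices taken mod 7.
Cross-terms: 52, 1, 34, 14, 24, 80, 10  ⇒  Σ = 215
Area = |Σ|/2 = 107.5.

107.5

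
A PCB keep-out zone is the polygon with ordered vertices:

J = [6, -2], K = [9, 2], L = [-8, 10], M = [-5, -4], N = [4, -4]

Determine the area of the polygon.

135

Apply the surveyor's formula: 2A = Σ (x_i·y_{i+1} − x_{i+1}·y_i), indices taken mod 5.
Σ = (30) + (106) + (82) + (36) + (16) = 270
Area = |Σ|/2 = 135.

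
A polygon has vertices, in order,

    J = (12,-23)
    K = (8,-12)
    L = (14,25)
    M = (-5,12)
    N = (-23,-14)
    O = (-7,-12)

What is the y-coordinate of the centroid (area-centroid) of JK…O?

-59/153

Apply the shoelace (surveyor's) formula. First the cross-terms c_i = x_i·y_{i+1} − x_{i+1}·y_i:
  40, 368, 293, 346, 178, 305  ⇒  2A = 1530, A = 765.
Then Σ (y_i + y_{i+1})·c_i = -1770, so ȳ = -1770 / (6·765) = -59/153.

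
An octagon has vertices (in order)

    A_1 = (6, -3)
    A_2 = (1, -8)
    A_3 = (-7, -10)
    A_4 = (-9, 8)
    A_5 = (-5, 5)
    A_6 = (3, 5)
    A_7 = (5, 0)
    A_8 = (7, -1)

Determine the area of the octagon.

173.5

Apply Gauss's area formula: 2A = Σ (x_i·y_{i+1} − x_{i+1}·y_i), indices taken mod 8.
Σ = (-45) + (-66) + (-146) + (-5) + (-40) + (-25) + (-5) + (-15) = -347
Area = |Σ|/2 = 173.5.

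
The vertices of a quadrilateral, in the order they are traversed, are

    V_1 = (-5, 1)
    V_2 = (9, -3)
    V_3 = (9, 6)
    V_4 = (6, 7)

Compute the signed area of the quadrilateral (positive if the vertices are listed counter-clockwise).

Cross-terms: 6, 81, 27, 41  ⇒  Σ = 155
Signed area = Σ/2 = 77.5 (positive ⇒ counter-clockwise traversal).

77.5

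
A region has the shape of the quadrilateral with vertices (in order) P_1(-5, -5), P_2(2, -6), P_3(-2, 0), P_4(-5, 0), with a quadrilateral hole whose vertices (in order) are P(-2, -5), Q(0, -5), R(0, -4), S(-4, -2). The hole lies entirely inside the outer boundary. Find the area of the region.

Outer boundary:
Apply the shoelace formula: 2A = Σ (x_i·y_{i+1} − x_{i+1}·y_i), indices taken mod 4.
Σ = (40) + (-12) + (0) + (25) = 53
Area = |Σ|/2 = 26.5.
Hole:
Apply the surveyor's formula: 2A = Σ (x_i·y_{i+1} − x_{i+1}·y_i), indices taken mod 4.
Cross-terms: 10, 0, -16, 16  ⇒  Σ = 10
Area = |Σ|/2 = 5.
Net area = 26.5 − 5 = 21.5.

21.5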